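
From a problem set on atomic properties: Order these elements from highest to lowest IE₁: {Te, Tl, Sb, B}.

Te, Sb, B, Tl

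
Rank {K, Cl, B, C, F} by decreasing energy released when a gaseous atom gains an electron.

Cl > F > C > K > B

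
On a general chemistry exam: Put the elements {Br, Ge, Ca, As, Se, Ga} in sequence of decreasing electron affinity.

Br > Se > Ge > As > Ga > Ca

Atoms with high Z_eff and room in the valence shell (especially the halogens) have the most exothermic electron affinities.
All lie in period 4; the across-period trend (electron affinity increases left to right) applies, with the exception below.
Note the exception: Ge has a higher electron affinity than As, contrary to the simple trend — adding an electron to As's half-filled 4p³ is unfavourable, so Ge (4p²) has the more exothermic EA.
For reference (kJ/mol): Ca 2, Ga 29, Ge 119, As 78, Se 195, Br 325.
So from highest to lowest: Br > Se > Ge > As > Ga > Ca.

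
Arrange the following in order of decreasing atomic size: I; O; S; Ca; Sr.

O is in period 2, group 16; S is in period 3, group 16; Ca is in period 4, group 2; Sr is in period 5, group 2; I is in period 5, group 17.
Across a period the added protons contract the valence shell; down a group each new principal shell makes the atom larger.
Here both period and group differ, so the two effects have to be weighed against each other.
S > O: S sits below O in group 16, so the down-group effect alone puts S larger.
I > S: period and group pull opposite ways; the down-group shift dominates (133 vs 103 pm).
Ca > I: period and group pull opposite ways; the across-period shift dominates (171 vs 133 pm).
Sr > Ca: they share group 2; the group trend gives Sr the larger value.
For reference (pm): O 63, S 103, Ca 171, Sr 185, I 133.
So from largest to smallest: Sr > Ca > I > S > O.

Sr > Ca > I > S > O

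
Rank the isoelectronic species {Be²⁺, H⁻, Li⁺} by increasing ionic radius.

All of these have 2 electrons, so size is governed by nuclear charge alone: the more protons, the stronger the pull on the same electron cloud, and the smaller the ion.
Nuclear charges: Be²⁺ (Z=4), Li⁺ (Z=3), H⁻ (Z=1).
Smallest to largest: Be²⁺ < Li⁺ < H⁻.

Be²⁺, Li⁺, H⁻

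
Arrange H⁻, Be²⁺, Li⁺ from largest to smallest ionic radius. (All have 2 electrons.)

All of these have 2 electrons, so size is governed by nuclear charge alone: the more protons, the stronger the pull on the same electron cloud, and the smaller the ion.
Nuclear charges: Be²⁺ (Z=4), Li⁺ (Z=3), H⁻ (Z=1).
Largest to smallest: H⁻ > Li⁺ > Be²⁺.

H⁻ > Li⁺ > Be²⁺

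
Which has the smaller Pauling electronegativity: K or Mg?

K

Mg is in period 3, group 2; K is in period 4, group 1.
EN rises left→right (higher Z_eff, smaller atoms) and falls top→bottom (larger, more shielded atoms).
These span different periods and groups, so the two trends combine.
Mg > K: both effects reinforce here, so Mg is clearly the higher of the two.
Tabulated electronegativity (Pauling): Mg 1.31, K 0.82.
So K has the smaller Pauling electronegativity (K < Mg).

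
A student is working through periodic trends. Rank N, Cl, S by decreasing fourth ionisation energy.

N > Cl > S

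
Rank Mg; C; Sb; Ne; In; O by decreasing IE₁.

Removing the outermost electron gets harder across a period and easier down a group.
These span different periods and groups, so the two trends combine.
Mg > In: period and group pull opposite ways; the down-group shift dominates (738 vs 558 kJ/mol).
Sb > Mg: the two effects oppose for this pair; the across-period effect wins (831 vs 738 kJ/mol).
C > Sb: period and group pull opposite ways; the down-group shift dominates (1086 vs 831 kJ/mol).
O > C: both are in period 2; the period trend gives O the larger value.
Ne > O: Ne lies to the right of O in period 2, so the across-period effect alone puts Ne higher.
Tabulated first ionization energy (kJ/mol): C 1086, O 1314, Ne 2081, Mg 738, In 558, Sb 831.
So from highest to lowest: Ne > O > C > Sb > Mg > In.

Ne > O > C > Sb > Mg > In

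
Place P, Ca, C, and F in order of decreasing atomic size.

Ca, P, C, F

Across a period the added protons contract the valence shell; down a group each new principal shell makes the atom larger.
These span different periods and groups, so the two trends combine.
C > F: both are in period 2; the period trend gives C the larger value.
P > C: the two effects oppose for this pair; the down-group effect wins (111 vs 75 pm).
Ca > P: relative to P, both the across-period and down-group shifts push Ca's atomic radius up.
Tabulated atomic radius (pm): C 75, F 64, P 111, Ca 171.
So from largest to smallest: Ca > P > C > F.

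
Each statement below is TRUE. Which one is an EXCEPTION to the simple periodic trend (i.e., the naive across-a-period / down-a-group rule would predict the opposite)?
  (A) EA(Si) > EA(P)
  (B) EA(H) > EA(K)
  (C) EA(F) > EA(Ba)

(A)

The general trend: electron affinity increases across a period and decreases down a group.
(A) Si (period 3, group 14) vs P (period 3, group 15): the stated order contradicts the simple trend.
(B) H (period 1, group 1) vs K (period 4, group 1): the stated order agrees with the simple trend.
(C) F (period 2, group 17) vs Ba (period 6, group 2): the stated order agrees with the simple trend.
The exception is (A): adding an electron to P's half-filled 3p³ is unfavourable, so Si (3p²) has the more exothermic EA.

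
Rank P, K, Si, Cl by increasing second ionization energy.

Si, P, Cl, K

IE_2 is the cost of taking one more electron from the +1 cation: P⁺ still has 4 valence electrons; K⁺ is the bare [Ar] core; Si⁺ still has 3 valence electrons; Cl⁺ still has 6 valence electrons.
Core electrons are held far more tightly than valence electrons, so K tops the IE_2 order.
Valence configurations: P⁺ [Ne]3s²3p², Si⁺ [Ne]3s²3p¹, Cl⁺ [Ne]3s²3p⁴.
Approximate IE_2 values (kJ/mol): P 1907, K 3052, Si 1577, Cl 2298.
Putting it together, IE_2: Si < P < Cl < K.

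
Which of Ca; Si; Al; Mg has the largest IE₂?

After 1 electron has been removed, what remains? Ca⁺ still has 1 valence electron; Si⁺ still has 3 valence electrons; Al⁺ still has 2 valence electrons; Mg⁺ still has 1 valence electron.
All are still removing valence electrons, so compare the +1 ions as you would atoms: IE_2 generally rises across a period (higher Z_eff) and falls down a group (larger shell), subject to the usual subshell exceptions.
Valence configurations: Ca⁺ [Ar]4s¹, Si⁺ [Ne]3s²3p¹, Al⁺ [Ne]3s², Mg⁺ [Ne]3s¹.
Si⁺ loses a lone 3p electron whereas Al⁺ must break into a filled 3s² pair, so IE_2(Al) > IE_2(Si) even though Si has the higher nuclear charge.
Tabulated IE_2 (kJ/mol): Ca 1145, Si 1577, Al 1817, Mg 1451.
Putting it together, IE_2: Ca < Mg < Si < Al.

Al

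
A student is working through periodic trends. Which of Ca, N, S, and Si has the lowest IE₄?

IE_4 is the cost of taking one more electron from the +3 cation: Ca³⁺ is already 1 electron into the core; N³⁺ still has 2 valence electrons; S³⁺ still has 3 valence electrons; Si³⁺ still has 1 valence electron.
Usually core removal costs more than valence removal, but here the competition is close: a tightly held n=2 valence electron can cost more to remove than an n=3 core electron, so the actual values have to decide it.
Valence configurations: N³⁺ [He]2s², S³⁺ [Ne]3s²3p¹, Si³⁺ [Ne]3s¹.
The numbers (kJ/mol): Ca 6491, N 7475, S 4556, Si 4356.
Overall IE_4 order: Si < S < Ca < N.

Si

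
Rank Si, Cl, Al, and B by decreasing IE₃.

Cl > B > Si > Al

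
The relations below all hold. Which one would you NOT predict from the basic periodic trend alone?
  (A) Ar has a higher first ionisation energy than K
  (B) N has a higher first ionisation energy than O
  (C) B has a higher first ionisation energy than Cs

The general trend: first ionisation energy increases across a period and decreases down a group.
(A) Ar (period 3, group 18) vs K (period 4, group 1): the stated order agrees with the simple trend.
(B) N (period 2, group 15) vs O (period 2, group 16): the stated order contradicts the simple trend.
(C) B (period 2, group 13) vs Cs (period 6, group 1): the stated order agrees with the simple trend.
The exception is (B): pairing an electron in O's 2p⁴ costs repulsion energy, so O ionizes more easily than half-filled N (2p³).

(B)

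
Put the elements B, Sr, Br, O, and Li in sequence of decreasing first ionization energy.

O > Br > B > Sr > Li

Li is in period 2, group 1; B is in period 2, group 13; O is in period 2, group 16; Br is in period 4, group 17; Sr is in period 5, group 2.
First ionization energy rises across a period (greater Z_eff holds electrons more tightly) and falls down a group (valence electrons are farther from the nucleus).
Neither a single period nor a single group — weigh both effects.
Sr > Li: period and group pull opposite ways; the across-period shift dominates (550 vs 520 kJ/mol).
B > Sr: relative to Sr, both the across-period and down-group shifts push B's first ionization energy up.
Br > B: period and group pull opposite ways; the across-period shift dominates (1140 vs 801 kJ/mol).
O > Br: the two effects oppose for this pair; the down-group effect wins (1314 vs 1140 kJ/mol).
Tabulated first ionization energy (kJ/mol): Li 520, B 801, O 1314, Br 1140, Sr 550.
So from highest to lowest: O > Br > B > Sr > Li.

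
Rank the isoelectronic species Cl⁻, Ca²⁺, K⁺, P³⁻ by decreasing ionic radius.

P³⁻ > Cl⁻ > K⁺ > Ca²⁺

All of these have 18 electrons, so size is governed by nuclear charge alone: the more protons, the stronger the pull on the same electron cloud, and the smaller the ion.
Nuclear charges: Ca²⁺ (Z=20), K⁺ (Z=19), Cl⁻ (Z=17), P³⁻ (Z=15).
Largest to smallest: P³⁻ > Cl⁻ > K⁺ > Ca²⁺.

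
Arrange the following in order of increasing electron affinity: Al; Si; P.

Al < P < Si

Al is in period 3, group 13; Si is in period 3, group 14; P is in period 3, group 15.
Atoms with high Z_eff and room in the valence shell (especially the halogens) have the most exothermic electron affinities.
All lie in period 3; the across-period trend (electron affinity increases left to right) applies, with the exception below.
Note the exception: Si has a higher electron affinity than P, contrary to the simple trend — adding an electron to P's half-filled 3p³ is unfavourable, so Si (3p²) has the more exothermic EA.
Tabulated electron affinity (kJ/mol): Al 42, Si 134, P 72.
So from lowest to highest: Al < P < Si.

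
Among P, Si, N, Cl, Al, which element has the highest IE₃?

N

The third ionization energy removes an electron from the +2 ion. For each element: P²⁺ still has 3 valence electrons; Si²⁺ still has 2 valence electrons; N²⁺ still has 3 valence electrons; Cl²⁺ still has 5 valence electrons; Al²⁺ still has 1 valence electron.
All are still removing valence electrons, so compare the +2 ions as you would atoms: IE_3 generally rises across a period (higher Z_eff) and falls down a group (larger shell), subject to the usual subshell exceptions.
Valence configurations: P²⁺ [Ne]3s²3p¹, Si²⁺ [Ne]3s², N²⁺ [He]2s²2p¹, Cl²⁺ [Ne]3s²3p³, Al²⁺ [Ne]3s¹.
P²⁺ loses a lone 3p electron whereas Si²⁺ must break into a filled 3s² pair, so IE_3(Si) > IE_3(P) even though P has the higher nuclear charge.
Approximate IE_3 values (kJ/mol): P 2914, Si 3232, N 4578, Cl 3822, Al 2745.
Putting it together, IE_3: Al < P < Si < Cl < N.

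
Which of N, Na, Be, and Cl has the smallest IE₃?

Cl

Consider each +2 ion: N²⁺ still has 3 valence electrons; Na²⁺ is already 1 electron into the core; Be²⁺ is the bare [He] core; Cl²⁺ still has 5 valence electrons.
Pulling an electron out of a noble-gas core costs far more than removing a remaining valence electron, so Na and Be sit at the high end of IE_3.
Valence configurations: N²⁺ [He]2s²2p¹, Cl²⁺ [Ne]3s²3p³.
Approximate IE_3 values (kJ/mol): N 4578, Na 6910, Be 14849, Cl 3822.
Putting it together, IE_3: Cl < N < Na < Be.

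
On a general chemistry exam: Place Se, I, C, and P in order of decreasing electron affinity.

I > Se > C > P

C is in period 2, group 14; P is in period 3, group 15; Se is in period 4, group 16; I is in period 5, group 17.
Atoms with high Z_eff and room in the valence shell (especially the halogens) have the most exothermic electron affinities.
These sit on a diagonal, where the across-period and down-group effects partly cancel.
C > P: period and group pull opposite ways; the down-group shift dominates (122 vs 72 kJ/mol).
Se > C: the two effects oppose for this pair; the across-period effect wins (195 vs 122 kJ/mol).
I > Se: period and group pull opposite ways; the across-period shift dominates (295 vs 195 kJ/mol).
For reference (kJ/mol): C 122, P 72, Se 195, I 295.
So from highest to lowest: I > Se > C > P.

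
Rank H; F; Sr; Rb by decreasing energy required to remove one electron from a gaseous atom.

F, H, Sr, Rb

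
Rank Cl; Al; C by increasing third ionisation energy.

Al < Cl < C

Consider each +2 ion: Cl²⁺ still has 5 valence electrons; Al²⁺ still has 1 valence electron; C²⁺ still has 2 valence electrons.
All are still removing valence electrons, so compare the +2 ions as you would atoms: IE_3 generally rises across a period (higher Z_eff) and falls down a group (larger shell), subject to the usual subshell exceptions.
Valence configurations: Cl²⁺ [Ne]3s²3p³, Al²⁺ [Ne]3s¹, C²⁺ [He]2s².
Tabulated IE_3 (kJ/mol): Cl 3822, Al 2745, C 4620.
Overall IE_3 order: Al < Cl < C.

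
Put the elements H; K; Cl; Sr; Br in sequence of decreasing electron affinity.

H is in period 1, group 1; Cl is in period 3, group 17; K is in period 4, group 1; Br is in period 4, group 17; Sr is in period 5, group 2.
Adding an electron releases more energy for atoms nearer the top right (short of the noble gases).
These span different periods and groups, so the two trends combine.
K > Sr: the two effects oppose for this pair; the down-group effect wins (48 vs 5 kJ/mol).
H > K: they share group 1; the group trend gives H the larger value.
Br > H: the two effects oppose for this pair; the across-period effect wins (325 vs 73 kJ/mol).
Cl > Br: Cl sits above Br in group 17, so the down-group effect alone puts Cl higher.
For reference (kJ/mol): H 73, Cl 349, K 48, Br 325, Sr 5.
So from highest to lowest: Cl > Br > H > K > Sr.

Cl > Br > H > K > Sr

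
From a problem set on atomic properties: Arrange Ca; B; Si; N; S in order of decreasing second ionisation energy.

N > B > S > Si > Ca

The second ionization energy removes an electron from the +1 ion. For each element: Ca⁺ still has 1 valence electron; B⁺ still has 2 valence electrons; Si⁺ still has 3 valence electrons; N⁺ still has 4 valence electrons; S⁺ still has 5 valence electrons.
All are still removing valence electrons, so compare the +1 ions as you would atoms: IE_2 generally rises across a period (higher Z_eff) and falls down a group (larger shell), subject to the usual subshell exceptions.
Valence configurations: Ca⁺ [Ar]4s¹, B⁺ [He]2s², Si⁺ [Ne]3s²3p¹, N⁺ [He]2s²2p², S⁺ [Ne]3s²3p³.
The numbers (kJ/mol): Ca 1145, B 2427, Si 1577, N 2856, S 2252.
Hence IE_2: Ca < Si < S < B < N.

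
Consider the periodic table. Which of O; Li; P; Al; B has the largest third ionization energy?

Li

Consider each +2 ion: O²⁺ still has 4 valence electrons; Li²⁺ is already 1 electron into the core; P²⁺ still has 3 valence electrons; Al²⁺ still has 1 valence electron; B²⁺ still has 1 valence electron.
Breaking into a closed-shell core is much more expensive than removing a leftover valence electron — Li has the largest IE_3 here.
Valence configurations: O²⁺ [He]2s²2p², P²⁺ [Ne]3s²3p¹, Al²⁺ [Ne]3s¹, B²⁺ [He]2s¹.
The numbers (kJ/mol): O 5300, Li 11815, P 2914, Al 2745, B 3660.
Overall IE_3 order: Al < P < B < O < Li.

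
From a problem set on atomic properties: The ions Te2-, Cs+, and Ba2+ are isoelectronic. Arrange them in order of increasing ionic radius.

Ba2+, Cs+, Te2-

All of these have 54 electrons, so size is governed by nuclear charge alone: the more protons, the stronger the pull on the same electron cloud, and the smaller the ion.
Nuclear charges: Ba2+ (Z=56), Cs+ (Z=55), Te2- (Z=52).
Smallest to largest: Ba2+ < Cs+ < Te2-.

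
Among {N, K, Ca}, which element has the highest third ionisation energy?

Consider each +2 ion: N²⁺ still has 3 valence electrons; K²⁺ is already 1 electron into the core; Ca²⁺ is the bare [Ar] core.
Usually core removal costs more than valence removal, but here the competition is close: a tightly held n=2 valence electron can cost more to remove than an n=3 core electron, so the actual values have to decide it.
The numbers (kJ/mol): N 4578, K 4420, Ca 4912.
Hence IE_3: K < N < Ca.

Ca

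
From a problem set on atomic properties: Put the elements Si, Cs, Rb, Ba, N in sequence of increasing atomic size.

N < Si < Ba < Rb < Cs

N is in period 2, group 15; Si is in period 3, group 14; Rb is in period 5, group 1; Cs is in period 6, group 1; Ba is in period 6, group 2.
Radius decreases left→right (rising Z_eff, same n) and increases top→bottom (higher n).
Neither a single period nor a single group — weigh both effects.
Si > N: both effects reinforce here, so Si is clearly the larger of the two.
Ba > Si: both effects reinforce here, so Ba is clearly the larger of the two.
Rb > Ba: the two effects oppose for this pair; the across-period effect wins (210 vs 196 pm).
Cs > Rb: Cs sits below Rb in group 1, so the down-group effect alone puts Cs larger.
For reference (pm): N 71, Si 116, Rb 210, Cs 232, Ba 196.
So from smallest to largest: N < Si < Ba < Rb < Cs.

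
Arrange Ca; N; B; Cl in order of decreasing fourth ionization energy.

After 3 electrons have been removed, what remains? Ca³⁺ is already 1 electron into the core; N³⁺ still has 2 valence electrons; B³⁺ is the bare [He] core; Cl³⁺ still has 4 valence electrons.
Usually core removal costs more than valence removal, but here the competition is close: a tightly held n=2 valence electron can cost more to remove than an n=3 core electron, so the actual values have to decide it.
Valence configurations: N³⁺ [He]2s², Cl³⁺ [Ne]3s²3p².
Approximate IE_4 values (kJ/mol): Ca 6491, N 7475, B 25026, Cl 5159.
So the fourth ionization energies run Cl < Ca < N < B.

B > N > Ca > Cl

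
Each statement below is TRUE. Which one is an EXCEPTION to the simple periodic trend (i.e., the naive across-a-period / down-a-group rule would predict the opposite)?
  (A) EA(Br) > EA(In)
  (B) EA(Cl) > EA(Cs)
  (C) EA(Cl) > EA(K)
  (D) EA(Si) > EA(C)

The general trend: electron affinity increases across a period and decreases down a group.
(A) Br (period 4, group 17) vs In (period 5, group 13): the stated order agrees with the simple trend.
(B) Cl (period 3, group 17) vs Cs (period 6, group 1): the stated order agrees with the simple trend.
(C) Cl (period 3, group 17) vs K (period 4, group 1): the stated order agrees with the simple trend.
(D) Si (period 3, group 14) vs C (period 2, group 14): the stated order contradicts the simple trend.
The exception is (D): Si's larger, more diffuse 3p orbitals accept an added electron slightly more readily than C's compact 2p.

(D)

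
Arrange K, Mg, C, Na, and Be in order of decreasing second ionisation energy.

The second ionization energy removes an electron from the +1 ion. For each element: K⁺ is the bare [Ar] core; Mg⁺ still has 1 valence electron; C⁺ still has 3 valence electrons; Na⁺ is the bare [Ne] core; Be⁺ still has 1 valence electron.
Pulling an electron out of a noble-gas core costs far more than removing a remaining valence electron, so K and Na sit at the high end of IE_2.
Valence configurations: Mg⁺ [Ne]3s¹, C⁺ [He]2s²2p¹, Be⁺ [He]2s¹.
Tabulated IE_2 (kJ/mol): K 3052, Mg 1451, C 2353, Na 4562, Be 1757.
Putting it together, IE_2: Mg < Be < C < K < Na.

Na > K > C > Be > Mg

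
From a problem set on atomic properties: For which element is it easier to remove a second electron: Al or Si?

Si

After 1 electron has been removed, what remains? Al⁺ still has 2 valence electrons; Si⁺ still has 3 valence electrons.
All are still removing valence electrons, so compare the +1 ions as you would atoms: IE_2 generally rises across a period (higher Z_eff) and falls down a group (larger shell), subject to the usual subshell exceptions.
Valence configurations: Al⁺ [Ne]3s², Si⁺ [Ne]3s²3p¹.
Si⁺ loses a lone 3p electron whereas Al⁺ must break into a filled 3s² pair, so IE_2(Al) > IE_2(Si) even though Si has the higher nuclear charge.
The numbers (kJ/mol): Al 1817, Si 1577.
Overall IE_2 order: Si < Al.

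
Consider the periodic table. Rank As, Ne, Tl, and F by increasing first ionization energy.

Tl < As < F < Ne

F is in period 2, group 17; Ne is in period 2, group 18; As is in period 4, group 15; Tl is in period 6, group 13.
Removing the outermost electron gets harder across a period and easier down a group.
Neither a single period nor a single group — weigh both effects.
As > Tl: both effects reinforce here, so As is clearly the higher of the two.
F > As: both effects reinforce here, so F is clearly the higher of the two.
Ne > F: both are in period 2; the period trend gives Ne the larger value.
For reference (kJ/mol): F 1681, Ne 2081, As 947, Tl 589.
So from lowest to highest: Tl < As < F < Ne.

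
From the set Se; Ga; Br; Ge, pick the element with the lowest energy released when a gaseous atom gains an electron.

Ga

Ga is in period 4, group 13; Ge is in period 4, group 14; Se is in period 4, group 16; Br is in period 4, group 17.
Atoms with high Z_eff and room in the valence shell (especially the halogens) have the most exothermic electron affinities.
All lie in period 4, so electron affinity increases left to right.
The lowest energy released when a gaseous atom gains an electron among these belongs to Ga.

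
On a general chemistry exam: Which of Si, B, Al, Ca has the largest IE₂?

B

IE_2 is the cost of taking one more electron from the +1 cation: Si⁺ still has 3 valence electrons; B⁺ still has 2 valence electrons; Al⁺ still has 2 valence electrons; Ca⁺ still has 1 valence electron.
All are still removing valence electrons, so compare the +1 ions as you would atoms: IE_2 generally rises across a period (higher Z_eff) and falls down a group (larger shell), subject to the usual subshell exceptions.
Valence configurations: Si⁺ [Ne]3s²3p¹, B⁺ [He]2s², Al⁺ [Ne]3s², Ca⁺ [Ar]4s¹.
Si⁺ loses a lone 3p electron whereas Al⁺ must break into a filled 3s² pair, so IE_2(Al) > IE_2(Si) even though Si has the higher nuclear charge.
The numbers (kJ/mol): Si 1577, B 2427, Al 1817, Ca 1145.
Hence IE_2: Ca < Si < Al < B.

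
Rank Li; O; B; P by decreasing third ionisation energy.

Li, O, B, P

The third ionization energy removes an electron from the +2 ion. For each element: Li²⁺ is already 1 electron into the core; O²⁺ still has 4 valence electrons; B²⁺ still has 1 valence electron; P²⁺ still has 3 valence electrons.
Breaking into a closed-shell core is much more expensive than removing a leftover valence electron — Li has the largest IE_3 here.
Valence configurations: O²⁺ [He]2s²2p², B²⁺ [He]2s¹, P²⁺ [Ne]3s²3p¹.
The numbers (kJ/mol): Li 11815, O 5300, B 3660, P 2914.
So the third ionization energies run P < B < O < Li.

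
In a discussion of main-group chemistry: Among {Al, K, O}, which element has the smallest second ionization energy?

IE_2 is the cost of taking one more electron from the +1 cation: Al⁺ still has 2 valence electrons; K⁺ is the bare [Ar] core; O⁺ still has 5 valence electrons.
Usually core removal costs more than valence removal, but here the competition is close: a tightly held n=2 valence electron can cost more to remove than an n=3 core electron, so the actual values have to decide it.
Valence configurations: Al⁺ [Ne]3s², O⁺ [He]2s²2p³.
Approximate IE_2 values (kJ/mol): Al 1817, K 3052, O 3388.
So the second ionization energies run Al < K < O.

Al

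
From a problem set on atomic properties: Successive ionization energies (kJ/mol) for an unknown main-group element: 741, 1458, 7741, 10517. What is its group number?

Look for the largest jump between consecutive ionization energies: IE3/IE2 ≈ 5.3, far larger than any earlier ratio.
That jump marks the point where a core electron is being removed. So the atom has 2 valence electrons.
A main-group element with 2 valence electrons is in group 2.

Group 2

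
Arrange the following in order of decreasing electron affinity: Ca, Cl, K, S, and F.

F is in period 2, group 17; S is in period 3, group 16; Cl is in period 3, group 17; K is in period 4, group 1; Ca is in period 4, group 2.
Adding an electron releases more energy for atoms nearer the top right (short of the noble gases).
Neither a single period nor a single group — weigh both effects.
K > Ca: this pair runs against the simple trend — see the exception note.
S > K: relative to K, both the across-period and down-group shifts push S's electron affinity up.
F > S: relative to S, both the across-period and down-group shifts push F's electron affinity up.
Cl > F: this pair runs against the simple trend — see the exception note.
Note the exception: K has a higher electron affinity than Ca, contrary to the simple trend — adding an electron to Ca (ns²) has to open a new, higher-energy np subshell, which is unfavourable.
Note the exception: Cl has a higher electron affinity than F, contrary to the simple trend — F's small 2p subshell makes the incoming electron feel strong e⁻–e⁻ repulsion, so Cl actually releases more energy on gaining an electron.
Tabulated electron affinity (kJ/mol): F 328, S 200, Cl 349, K 48, Ca 2.
So from highest to lowest: Cl > F > S > K > Ca.

Cl > F > S > K > Ca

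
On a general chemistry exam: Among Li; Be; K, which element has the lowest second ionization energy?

Be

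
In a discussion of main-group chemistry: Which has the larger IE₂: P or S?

The second ionization energy removes an electron from the +1 ion. For each element: P⁺ still has 4 valence electrons; S⁺ still has 5 valence electrons.
All are still removing valence electrons, so compare the +1 ions as you would atoms: IE_2 generally rises across a period (higher Z_eff) and falls down a group (larger shell), subject to the usual subshell exceptions.
Valence configurations: P⁺ [Ne]3s²3p², S⁺ [Ne]3s²3p³.
The numbers (kJ/mol): P 1907, S 2252.
Hence IE_2: P < S.

S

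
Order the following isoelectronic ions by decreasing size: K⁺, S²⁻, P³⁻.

All of these have 18 electrons, so size is governed by nuclear charge alone: the more protons, the stronger the pull on the same electron cloud, and the smaller the ion.
Nuclear charges: K⁺ (Z=19), S²⁻ (Z=16), P³⁻ (Z=15).
Largest to smallest: P³⁻ > S²⁻ > K⁺.

P³⁻, S²⁻, K⁺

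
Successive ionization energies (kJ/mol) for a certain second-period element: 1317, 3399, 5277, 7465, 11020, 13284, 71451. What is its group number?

Group 16

Look for the largest jump between consecutive ionization energies: IE7/IE6 ≈ 5.4, far larger than any earlier ratio.
That jump marks the point where a core electron is being removed. So the atom has 6 valence electrons.
A main-group element with 6 valence electrons is in group 16.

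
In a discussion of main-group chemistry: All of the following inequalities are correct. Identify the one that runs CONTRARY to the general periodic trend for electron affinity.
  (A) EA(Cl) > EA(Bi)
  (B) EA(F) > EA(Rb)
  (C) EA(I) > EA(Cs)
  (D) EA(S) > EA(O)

(D)

The general trend: electron affinity increases across a period and decreases down a group.
(A) Cl (period 3, group 17) vs Bi (period 6, group 15): the stated order agrees with the simple trend.
(B) F (period 2, group 17) vs Rb (period 5, group 1): the stated order agrees with the simple trend.
(C) I (period 5, group 17) vs Cs (period 6, group 1): the stated order agrees with the simple trend.
(D) S (period 3, group 16) vs O (period 2, group 16): the stated order contradicts the simple trend.
The exception is (D): the compact 2p subshell of O repels the added electron more than S's larger 3p does.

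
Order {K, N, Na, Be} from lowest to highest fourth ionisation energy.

K < N < Na < Be

IE_4 is the cost of taking one more electron from the +3 cation: K³⁺ is already 2 electrons into the core; N³⁺ still has 2 valence electrons; Na³⁺ is already 2 electrons into the core; Be³⁺ is already 1 electron into the core.
Usually core removal costs more than valence removal, but here the competition is close: a tightly held n=2 valence electron can cost more to remove than an n=3 core electron, so the actual values have to decide it.
The numbers (kJ/mol): K 5877, N 7475, Na 9543, Be 21007.
Overall IE_4 order: K < N < Na < Be.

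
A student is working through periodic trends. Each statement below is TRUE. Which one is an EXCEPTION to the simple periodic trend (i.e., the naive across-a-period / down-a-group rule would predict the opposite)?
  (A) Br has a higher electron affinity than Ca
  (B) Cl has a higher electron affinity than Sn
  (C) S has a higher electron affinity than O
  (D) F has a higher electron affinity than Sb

(C)

The general trend: electron affinity increases across a period and decreases down a group.
(A) Br (period 4, group 17) vs Ca (period 4, group 2): the stated order agrees with the simple trend.
(B) Cl (period 3, group 17) vs Sn (period 5, group 14): the stated order agrees with the simple trend.
(C) S (period 3, group 16) vs O (period 2, group 16): the stated order contradicts the simple trend.
(D) F (period 2, group 17) vs Sb (period 5, group 15): the stated order agrees with the simple trend.
The exception is (C): the compact 2p subshell of O repels the added electron more than S's larger 3p does.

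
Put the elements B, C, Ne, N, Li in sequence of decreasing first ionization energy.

IE₁ increases left→right with effective nuclear charge and decreases top→bottom as the valence shell moves farther out.
All lie in period 2, so first ionization energy increases left to right.
So from highest to lowest: Ne > N > C > B > Li.

Ne > N > C > B > Li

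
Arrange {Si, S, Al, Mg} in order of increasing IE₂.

Mg < Si < Al < S

After 1 electron has been removed, what remains? Si⁺ still has 3 valence electrons; S⁺ still has 5 valence electrons; Al⁺ still has 2 valence electrons; Mg⁺ still has 1 valence electron.
All are still removing valence electrons, so compare the +1 ions as you would atoms: IE_2 generally rises across a period (higher Z_eff) and falls down a group (larger shell), subject to the usual subshell exceptions.
Valence configurations: Si⁺ [Ne]3s²3p¹, S⁺ [Ne]3s²3p³, Al⁺ [Ne]3s², Mg⁺ [Ne]3s¹.
Si⁺ loses a lone 3p electron whereas Al⁺ must break into a filled 3s² pair, so IE_2(Al) > IE_2(Si) even though Si has the higher nuclear charge.
Tabulated IE_2 (kJ/mol): Si 1577, S 2252, Al 1817, Mg 1451.
Hence IE_2: Mg < Si < Al < S.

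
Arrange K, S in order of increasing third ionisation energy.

S < K

After 2 electrons have been removed, what remains? K²⁺ is already 1 electron into the core; S²⁺ still has 4 valence electrons.
Core electrons are held far more tightly than valence electrons, so K tops the IE_3 order.
The numbers (kJ/mol): K 4420, S 3357.
Hence IE_3: S < K.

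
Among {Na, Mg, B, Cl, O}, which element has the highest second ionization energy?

Na

IE_2 is the cost of taking one more electron from the +1 cation: Na⁺ is the bare [Ne] core; Mg⁺ still has 1 valence electron; B⁺ still has 2 valence electrons; Cl⁺ still has 6 valence electrons; O⁺ still has 5 valence electrons.
Breaking into a closed-shell core is much more expensive than removing a leftover valence electron — Na has the largest IE_2 here.
Valence configurations: Mg⁺ [Ne]3s¹, B⁺ [He]2s², Cl⁺ [Ne]3s²3p⁴, O⁺ [He]2s²2p³.
The numbers (kJ/mol): Na 4562, Mg 1451, B 2427, Cl 2298, O 3388.
Overall IE_2 order: Mg < Cl < B < O < Na.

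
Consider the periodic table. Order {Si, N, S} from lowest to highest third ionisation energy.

Si < S < N

IE_3 is the cost of taking one more electron from the +2 cation: Si²⁺ still has 2 valence electrons; N²⁺ still has 3 valence electrons; S²⁺ still has 4 valence electrons.
All are still removing valence electrons, so compare the +2 ions as you would atoms: IE_3 generally rises across a period (higher Z_eff) and falls down a group (larger shell), subject to the usual subshell exceptions.
Valence configurations: Si²⁺ [Ne]3s², N²⁺ [He]2s²2p¹, S²⁺ [Ne]3s²3p².
The numbers (kJ/mol): Si 3232, N 4578, S 3357.
So the third ionization energies run Si < S < N.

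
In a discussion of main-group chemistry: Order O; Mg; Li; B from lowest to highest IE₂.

Mg, B, O, Li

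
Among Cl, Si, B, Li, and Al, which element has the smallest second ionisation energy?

Si

IE_2 is the cost of taking one more electron from the +1 cation: Cl⁺ still has 6 valence electrons; Si⁺ still has 3 valence electrons; B⁺ still has 2 valence electrons; Li⁺ is the bare [He] core; Al⁺ still has 2 valence electrons.
Breaking into a closed-shell core is much more expensive than removing a leftover valence electron — Li has the largest IE_2 here.
Valence configurations: Cl⁺ [Ne]3s²3p⁴, Si⁺ [Ne]3s²3p¹, B⁺ [He]2s², Al⁺ [Ne]3s².
Si⁺ loses a lone 3p electron whereas Al⁺ must break into a filled 3s² pair, so IE_2(Al) > IE_2(Si) even though Si has the higher nuclear charge.
Approximate IE_2 values (kJ/mol): Cl 2298, Si 1577, B 2427, Li 7298, Al 1817.
So the second ionization energies run Si < Al < Cl < B < Li.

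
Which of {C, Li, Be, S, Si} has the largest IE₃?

Be

The third ionization energy removes an electron from the +2 ion. For each element: C²⁺ still has 2 valence electrons; Li²⁺ is already 1 electron into the core; Be²⁺ is the bare [He] core; S²⁺ still has 4 valence electrons; Si²⁺ still has 2 valence electrons.
Core electrons are held far more tightly than valence electrons, so Li and Be top the IE_3 order.
Valence configurations: C²⁺ [He]2s², S²⁺ [Ne]3s²3p², Si²⁺ [Ne]3s².
Tabulated IE_3 (kJ/mol): C 4620, Li 11815, Be 14849, S 3357, Si 3232.
Putting it together, IE_3: Si < S < C < Li < Be.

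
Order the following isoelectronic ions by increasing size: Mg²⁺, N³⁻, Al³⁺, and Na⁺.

All of these have 10 electrons, so size is governed by nuclear charge alone: the more protons, the stronger the pull on the same electron cloud, and the smaller the ion.
Nuclear charges: Al³⁺ (Z=13), Mg²⁺ (Z=12), Na⁺ (Z=11), N³⁻ (Z=7).
Smallest to largest: Al³⁺ < Mg²⁺ < Na⁺ < N³⁻.

Al³⁺ < Mg²⁺ < Na⁺ < N³⁻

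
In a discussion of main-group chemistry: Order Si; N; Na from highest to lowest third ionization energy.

Na, N, Si

Consider each +2 ion: Si²⁺ still has 2 valence electrons; N²⁺ still has 3 valence electrons; Na²⁺ is already 1 electron into the core.
Core electrons are held far more tightly than valence electrons, so Na tops the IE_3 order.
Valence configurations: Si²⁺ [Ne]3s², N²⁺ [He]2s²2p¹.
Tabulated IE_3 (kJ/mol): Si 3232, N 4578, Na 6910.
So the third ionization energies run Si < N < Na.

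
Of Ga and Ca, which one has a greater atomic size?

Ca

Ca is in period 4, group 2; Ga is in period 4, group 13.
Atomic radius shrinks across a period as nuclear charge pulls the same shell inward, and grows down a group as new shells are added.
All lie in period 4, so atomic radius increases right to left.
So Ca has the greater atomic size (Ca > Ga).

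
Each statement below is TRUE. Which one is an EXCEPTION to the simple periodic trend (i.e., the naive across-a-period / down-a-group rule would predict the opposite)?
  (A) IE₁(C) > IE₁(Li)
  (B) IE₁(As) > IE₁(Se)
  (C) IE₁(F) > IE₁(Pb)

(B)

The general trend: first ionisation energy increases across a period and decreases down a group.
(A) C (period 2, group 14) vs Li (period 2, group 1): the stated order agrees with the simple trend.
(B) As (period 4, group 15) vs Se (period 4, group 16): the stated order contradicts the simple trend.
(C) F (period 2, group 17) vs Pb (period 6, group 14): the stated order agrees with the simple trend.
The exception is (B): Se (4p⁴) ionizes more easily than half-filled As (4p³).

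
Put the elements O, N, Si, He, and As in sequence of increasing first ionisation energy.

Si, As, O, N, He

He is in period 1, group 18; N is in period 2, group 15; O is in period 2, group 16; Si is in period 3, group 14; As is in period 4, group 15.
IE₁ increases left→right with effective nuclear charge and decreases top→bottom as the valence shell moves farther out.
These span different periods and groups, so the two trends combine.
As > Si: the two effects oppose for this pair; the across-period effect wins (947 vs 786 kJ/mol).
O > As: relative to As, both the across-period and down-group shifts push O's first ionization energy up.
N > O: this pair runs against the simple trend — see the exception note.
He > N: relative to N, both the across-period and down-group shifts push He's first ionization energy up.
Note the exception: N has a higher first ionization energy than O, contrary to the simple trend — pairing an electron in O's 2p⁴ costs repulsion energy, so O ionizes more easily than half-filled N (2p³).
Tabulated first ionization energy (kJ/mol): He 2372, N 1402, O 1314, Si 786, As 947.
So from lowest to highest: Si < As < O < N < He.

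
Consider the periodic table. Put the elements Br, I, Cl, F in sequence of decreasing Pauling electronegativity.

F > Cl > Br > I

F is in period 2, group 17; Cl is in period 3, group 17; Br is in period 4, group 17; I is in period 5, group 17.
EN rises left→right (higher Z_eff, smaller atoms) and falls top→bottom (larger, more shielded atoms).
All are in group 17, so electronegativity increases up the group.
So from highest to lowest: F > Cl > Br > I.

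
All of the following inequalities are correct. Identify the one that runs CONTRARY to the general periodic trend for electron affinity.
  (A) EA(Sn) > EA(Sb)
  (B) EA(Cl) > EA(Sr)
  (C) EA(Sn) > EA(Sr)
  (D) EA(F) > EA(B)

The general trend: electron affinity increases across a period and decreases down a group.
(A) Sn (period 5, group 14) vs Sb (period 5, group 15): the stated order contradicts the simple trend.
(B) Cl (period 3, group 17) vs Sr (period 5, group 2): the stated order agrees with the simple trend.
(C) Sn (period 5, group 14) vs Sr (period 5, group 2): the stated order agrees with the simple trend.
(D) F (period 2, group 17) vs B (period 2, group 13): the stated order agrees with the simple trend.
The exception is (A): adding an electron to Sb's half-filled 5p³ is unfavourable, so Sn has the more exothermic EA.

(A)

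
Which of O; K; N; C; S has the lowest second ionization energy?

Consider each +1 ion: O⁺ still has 5 valence electrons; K⁺ is the bare [Ar] core; N⁺ still has 4 valence electrons; C⁺ still has 3 valence electrons; S⁺ still has 5 valence electrons.
Usually core removal costs more than valence removal, but here the competition is close: a tightly held n=2 valence electron can cost more to remove than an n=3 core electron, so the actual values have to decide it.
Valence configurations: O⁺ [He]2s²2p³, N⁺ [He]2s²2p², C⁺ [He]2s²2p¹, S⁺ [Ne]3s²3p³.
Tabulated IE_2 (kJ/mol): O 3388, K 3052, N 2856, C 2353, S 2252.
So the second ionization energies run S < C < N < K < O.

S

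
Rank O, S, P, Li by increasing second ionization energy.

IE_2 is the cost of taking one more electron from the +1 cation: O⁺ still has 5 valence electrons; S⁺ still has 5 valence electrons; P⁺ still has 4 valence electrons; Li⁺ is the bare [He] core.
Pulling an electron out of a noble-gas core costs far more than removing a remaining valence electron, so Li sits at the high end of IE_2.
Valence configurations: O⁺ [He]2s²2p³, S⁺ [Ne]3s²3p³, P⁺ [Ne]3s²3p².
Approximate IE_2 values (kJ/mol): O 3388, S 2252, P 1907, Li 7298.
Putting it together, IE_2: P < S < O < Li.

P, S, O, Li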